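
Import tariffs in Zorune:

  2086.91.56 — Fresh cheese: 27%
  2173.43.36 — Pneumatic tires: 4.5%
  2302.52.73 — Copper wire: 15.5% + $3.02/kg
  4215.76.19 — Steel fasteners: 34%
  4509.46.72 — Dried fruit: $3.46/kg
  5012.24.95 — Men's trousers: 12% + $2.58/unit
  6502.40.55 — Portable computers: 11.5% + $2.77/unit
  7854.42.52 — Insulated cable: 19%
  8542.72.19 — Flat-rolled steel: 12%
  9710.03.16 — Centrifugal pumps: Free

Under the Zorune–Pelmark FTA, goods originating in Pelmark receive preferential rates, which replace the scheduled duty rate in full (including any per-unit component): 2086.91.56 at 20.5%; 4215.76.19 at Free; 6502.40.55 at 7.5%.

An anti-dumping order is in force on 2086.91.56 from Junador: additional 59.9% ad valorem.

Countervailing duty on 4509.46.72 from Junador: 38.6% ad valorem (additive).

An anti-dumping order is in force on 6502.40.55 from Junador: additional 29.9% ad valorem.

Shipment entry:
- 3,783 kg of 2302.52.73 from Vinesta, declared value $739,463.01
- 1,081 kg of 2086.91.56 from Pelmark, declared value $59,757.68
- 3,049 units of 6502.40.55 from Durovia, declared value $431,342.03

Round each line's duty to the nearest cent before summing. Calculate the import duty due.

$196,341.81

Line 1 (2302.52.73, Vinesta, 3,783 kg, $739,463.01):
Base rate for 2302.52.73 is 15.5% + $3.02/kg.
Duty = $739,463.01 × 15.5% + 3,783 × $3.02 = $126,041.43.
Line 2 (2086.91.56, Pelmark, 1,081 kg, $59,757.68):
Base rate for 2086.91.56 is 27%.
Origin Pelmark qualifies under the Zorune–Pelmark agreement and 2086.91.56 is covered: preferential rate 20.5% applies instead.
The additional-duty order on 2086.91.56 targets Junador, not Pelmark; it does not apply.
Duty = $59,757.68 × 20.5% = $12,250.32.
Line 3 (6502.40.55, Durovia, 3,049 units, $431,342.03):
Base rate for 6502.40.55 is 11.5% + $2.77/unit.
6502.40.55 has an FTA preferential rate, but origin Durovia is not Pelmark; base rate stands.
The additional-duty order on 6502.40.55 targets Junador, not Durovia; it does not apply.
Duty = $431,342.03 × 11.5% + 3,049 × $2.77 = $58,050.06.
Total = $126,041.43 + $12,250.32 + $58,050.06 = $196,341.81.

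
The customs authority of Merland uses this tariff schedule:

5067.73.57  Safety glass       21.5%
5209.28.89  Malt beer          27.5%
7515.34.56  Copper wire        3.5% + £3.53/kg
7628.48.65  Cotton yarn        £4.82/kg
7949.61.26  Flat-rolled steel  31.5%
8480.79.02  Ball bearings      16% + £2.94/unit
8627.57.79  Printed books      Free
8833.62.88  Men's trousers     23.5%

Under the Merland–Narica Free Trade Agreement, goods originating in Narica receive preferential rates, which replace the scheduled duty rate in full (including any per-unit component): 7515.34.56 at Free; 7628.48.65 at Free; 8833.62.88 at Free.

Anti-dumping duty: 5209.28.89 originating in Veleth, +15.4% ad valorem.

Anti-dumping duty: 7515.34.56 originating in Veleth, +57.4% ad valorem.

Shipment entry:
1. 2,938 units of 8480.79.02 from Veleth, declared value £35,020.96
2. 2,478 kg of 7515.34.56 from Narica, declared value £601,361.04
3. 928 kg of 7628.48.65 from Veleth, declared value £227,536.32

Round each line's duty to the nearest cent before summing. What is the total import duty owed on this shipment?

£18,714.03

Line 1 (8480.79.02, Veleth, 2,938 units, £35,020.96):
Base rate for 8480.79.02 is 16% + £2.94/unit.
Duty = £35,020.96 × 16% + 2,938 × £2.94 = £14,241.07.
Line 2 (7515.34.56, Narica, 2,478 kg, £601,361.04):
Base rate for 7515.34.56 is 3.5% + £3.53/kg.
Origin Narica qualifies under the Merland–Narica agreement and 7515.34.56 is covered: preferential rate Free applies instead.
The additional-duty order on 7515.34.56 targets Veleth, not Narica; it does not apply.
Duty = £601,361.04 × 0% = £0.00.
Line 3 (7628.48.65, Veleth, 928 kg, £227,536.32):
Base rate for 7628.48.65 is £4.82/kg.
7628.48.65 has an FTA preferential rate, but origin Veleth is not Narica; base rate stands.
Duty = 928 × £4.82 = £4,472.96.
Total = £14,241.07 + £0.00 + £4,472.96 = £18,714.03.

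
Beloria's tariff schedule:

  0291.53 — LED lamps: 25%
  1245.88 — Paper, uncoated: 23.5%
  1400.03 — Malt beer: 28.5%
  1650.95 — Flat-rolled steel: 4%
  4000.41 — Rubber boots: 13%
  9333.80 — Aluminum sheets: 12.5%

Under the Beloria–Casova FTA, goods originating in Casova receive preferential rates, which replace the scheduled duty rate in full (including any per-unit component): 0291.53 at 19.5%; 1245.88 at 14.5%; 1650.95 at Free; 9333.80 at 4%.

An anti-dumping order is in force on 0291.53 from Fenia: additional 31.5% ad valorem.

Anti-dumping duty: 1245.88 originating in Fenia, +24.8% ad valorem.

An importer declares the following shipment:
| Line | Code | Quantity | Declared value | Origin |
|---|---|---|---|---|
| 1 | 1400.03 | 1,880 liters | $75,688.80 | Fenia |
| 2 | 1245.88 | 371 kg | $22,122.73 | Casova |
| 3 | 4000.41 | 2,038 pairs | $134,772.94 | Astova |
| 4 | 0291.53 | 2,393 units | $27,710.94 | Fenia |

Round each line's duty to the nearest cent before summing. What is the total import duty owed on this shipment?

$57,956.27

Line 1 (1400.03, Fenia, 1,880 liters, $75,688.80):
Base rate for 1400.03 is 28.5%.
Duty = $75,688.80 × 28.5% = $21,571.31.
Line 2 (1245.88, Casova, 371 kg, $22,122.73):
Base rate for 1245.88 is 23.5%.
Origin Casova qualifies under the Beloria–Casova agreement and 1245.88 is covered: preferential rate 14.5% applies instead.
The additional-duty order on 1245.88 targets Fenia, not Casova; it does not apply.
Duty = $22,122.73 × 14.5% = $3,207.80.
Line 3 (4000.41, Astova, 2,038 pairs, $134,772.94):
Base rate for 4000.41 is 13%.
Duty = $134,772.94 × 13% = $17,520.48.
Line 4 (0291.53, Fenia, 2,393 units, $27,710.94):
Base rate for 0291.53 is 25%.
0291.53 has an FTA preferential rate, but origin Fenia is not Casova; base rate stands.
Additional duty on 0291.53 from Fenia: +31.5%. Applied ad valorem rate: 25% + 31.5% = 56.5%.
Duty = $27,710.94 × 56.5% = $15,656.68.
Total = $21,571.31 + $3,207.80 + $17,520.48 + $15,656.68 = $57,956.27.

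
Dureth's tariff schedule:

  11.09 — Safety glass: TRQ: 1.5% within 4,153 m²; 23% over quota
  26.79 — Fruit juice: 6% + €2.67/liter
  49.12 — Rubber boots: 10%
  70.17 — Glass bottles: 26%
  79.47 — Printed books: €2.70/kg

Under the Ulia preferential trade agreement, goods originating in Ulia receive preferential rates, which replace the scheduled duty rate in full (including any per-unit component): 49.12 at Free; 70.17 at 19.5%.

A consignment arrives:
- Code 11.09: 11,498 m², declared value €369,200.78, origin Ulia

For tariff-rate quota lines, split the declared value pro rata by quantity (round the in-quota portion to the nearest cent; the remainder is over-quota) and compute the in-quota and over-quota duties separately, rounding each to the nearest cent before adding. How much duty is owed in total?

Line 1 (11.09, Ulia, 11,498 m², €369,200.78):
Code 11.09 is under a tariff-rate quota (threshold 4,153 m²). In-quota: 4,153 m² at 1.5%; over-quota: 7,345 m² at 23%.
Pro-rata value split: in-quota = €369,200.78 × 4,153/11,498 = €133,352.83; over-quota = €369,200.78 − €133,352.83 = €235,847.95.
In-quota duty = €133,352.83 × 1.5% = €2,000.29. Over-quota duty = €235,847.95 × 23% = €54,245.03.
Line duty = €2,000.29 + €54,245.03 = €56,245.32.

€56,245.32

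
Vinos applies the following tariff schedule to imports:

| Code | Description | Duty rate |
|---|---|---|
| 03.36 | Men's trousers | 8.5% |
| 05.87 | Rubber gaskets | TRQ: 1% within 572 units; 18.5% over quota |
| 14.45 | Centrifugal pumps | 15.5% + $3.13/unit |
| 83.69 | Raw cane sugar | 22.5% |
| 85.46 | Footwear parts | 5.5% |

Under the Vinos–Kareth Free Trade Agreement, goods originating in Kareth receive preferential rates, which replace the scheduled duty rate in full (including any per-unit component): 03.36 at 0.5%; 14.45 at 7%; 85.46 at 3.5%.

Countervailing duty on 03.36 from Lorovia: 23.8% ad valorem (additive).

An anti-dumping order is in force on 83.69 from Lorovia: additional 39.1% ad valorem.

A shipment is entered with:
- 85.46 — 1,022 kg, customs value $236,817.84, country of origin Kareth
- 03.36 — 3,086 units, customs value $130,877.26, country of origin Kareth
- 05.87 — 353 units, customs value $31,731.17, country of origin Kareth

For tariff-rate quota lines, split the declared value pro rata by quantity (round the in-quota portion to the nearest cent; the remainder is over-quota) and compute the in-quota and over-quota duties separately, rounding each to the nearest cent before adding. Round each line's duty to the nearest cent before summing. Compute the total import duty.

$9,260.32

Line 1 (85.46, Kareth, 1,022 kg, $236,817.84):
Base rate for 85.46 is 5.5%.
Origin Kareth qualifies under the Vinos–Kareth agreement and 85.46 is covered: preferential rate 3.5% applies instead.
Duty = $236,817.84 × 3.5% = $8,288.62.
Line 2 (03.36, Kareth, 3,086 units, $130,877.26):
Base rate for 03.36 is 8.5%.
Origin Kareth qualifies under the Vinos–Kareth agreement and 03.36 is covered: preferential rate 0.5% applies instead.
The additional-duty order on 03.36 targets Lorovia, not Kareth; it does not apply.
Duty = $130,877.26 × 0.5% = $654.39.
Line 3 (05.87, Kareth, 353 units, $31,731.17):
Code 05.87 is under a tariff-rate quota (threshold 572 units). Quantity 353 units is within the quota, so the in-quota rate 1% applies to the full value.
Duty = $31,731.17 × 1% = $317.31.
Total = $8,288.62 + $654.39 + $317.31 = $9,260.32.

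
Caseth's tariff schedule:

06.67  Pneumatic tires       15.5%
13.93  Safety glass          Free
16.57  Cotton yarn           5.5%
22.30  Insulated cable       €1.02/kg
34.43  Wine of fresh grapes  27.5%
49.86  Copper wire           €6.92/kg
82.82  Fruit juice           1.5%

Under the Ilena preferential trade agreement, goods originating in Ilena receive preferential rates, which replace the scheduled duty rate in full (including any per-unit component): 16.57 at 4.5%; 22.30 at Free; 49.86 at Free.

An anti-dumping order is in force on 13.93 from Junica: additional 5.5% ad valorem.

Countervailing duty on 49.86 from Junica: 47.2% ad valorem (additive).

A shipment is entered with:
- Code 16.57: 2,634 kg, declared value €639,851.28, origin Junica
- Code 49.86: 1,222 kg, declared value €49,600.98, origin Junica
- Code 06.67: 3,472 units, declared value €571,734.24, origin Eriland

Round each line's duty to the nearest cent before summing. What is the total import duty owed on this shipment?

€155,678.53

Line 1 (16.57, Junica, 2,634 kg, €639,851.28):
Base rate for 16.57 is 5.5%.
16.57 has an FTA preferential rate, but origin Junica is not Ilena; base rate stands.
Duty = €639,851.28 × 5.5% = €35,191.82.
Line 2 (49.86, Junica, 1,222 kg, €49,600.98):
Base rate for 49.86 is €6.92/kg.
49.86 has an FTA preferential rate, but origin Junica is not Ilena; base rate stands.
Additional duty on 49.86 from Junica: +47.2% ad valorem. Applied ad valorem rate = 47.2%.
Duty = €49,600.98 × 47.2% + 1,222 × €6.92 = €31,867.90.
Line 3 (06.67, Eriland, 3,472 units, €571,734.24):
Base rate for 06.67 is 15.5%.
Duty = €571,734.24 × 15.5% = €88,618.81.
Total = €35,191.82 + €31,867.90 + €88,618.81 = €155,678.53.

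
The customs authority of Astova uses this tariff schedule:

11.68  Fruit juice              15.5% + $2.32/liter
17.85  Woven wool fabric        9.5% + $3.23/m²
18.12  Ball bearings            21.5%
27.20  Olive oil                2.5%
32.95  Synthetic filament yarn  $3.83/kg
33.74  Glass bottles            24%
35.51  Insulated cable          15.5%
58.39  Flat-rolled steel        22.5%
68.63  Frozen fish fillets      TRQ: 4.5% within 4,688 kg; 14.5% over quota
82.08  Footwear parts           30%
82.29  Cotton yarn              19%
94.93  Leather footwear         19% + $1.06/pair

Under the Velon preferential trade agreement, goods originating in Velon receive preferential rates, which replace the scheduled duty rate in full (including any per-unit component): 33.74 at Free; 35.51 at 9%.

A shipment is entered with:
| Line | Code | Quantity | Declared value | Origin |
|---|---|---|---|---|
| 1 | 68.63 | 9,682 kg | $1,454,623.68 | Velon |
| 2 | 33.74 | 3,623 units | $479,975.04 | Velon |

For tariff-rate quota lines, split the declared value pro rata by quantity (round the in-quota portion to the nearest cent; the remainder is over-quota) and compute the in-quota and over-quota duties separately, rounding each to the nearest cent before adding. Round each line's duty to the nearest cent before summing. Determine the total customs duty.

$140,487.92

Line 1 (68.63, Velon, 9,682 kg, $1,454,623.68):
Code 68.63 is under a tariff-rate quota (threshold 4,688 kg). In-quota: 4,688 kg at 4.5%; over-quota: 4,994 kg at 14.5%.
Pro-rata value split: in-quota = $1,454,623.68 × 4,688/9,682 = $704,325.12; over-quota = $1,454,623.68 − $704,325.12 = $750,298.56.
In-quota duty = $704,325.12 × 4.5% = $31,694.63. Over-quota duty = $750,298.56 × 14.5% = $108,793.29.
Line duty = $31,694.63 + $108,793.29 = $140,487.92.
Line 2 (33.74, Velon, 3,623 units, $479,975.04):
Base rate for 33.74 is 24%.
Origin Velon qualifies under the Astova–Velon agreement and 33.74 is covered: preferential rate Free applies instead.
Duty = $479,975.04 × 0% = $0.00.
Total = $140,487.92 + $0.00 = $140,487.92.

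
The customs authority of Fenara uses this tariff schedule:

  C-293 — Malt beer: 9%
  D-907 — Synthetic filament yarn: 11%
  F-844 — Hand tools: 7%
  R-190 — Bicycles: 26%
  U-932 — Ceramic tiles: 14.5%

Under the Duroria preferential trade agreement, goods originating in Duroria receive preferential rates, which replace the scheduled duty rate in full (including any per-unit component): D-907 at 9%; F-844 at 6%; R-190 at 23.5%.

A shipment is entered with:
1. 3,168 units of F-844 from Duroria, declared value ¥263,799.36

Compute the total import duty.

Line 1 (F-844, Duroria, 3,168 units, ¥263,799.36):
Base rate for F-844 is 7%.
Origin Duroria qualifies under the Fenara–Duroria agreement and F-844 is covered: preferential rate 6% applies instead.
Duty = ¥263,799.36 × 6% = ¥15,827.96.

¥15,827.96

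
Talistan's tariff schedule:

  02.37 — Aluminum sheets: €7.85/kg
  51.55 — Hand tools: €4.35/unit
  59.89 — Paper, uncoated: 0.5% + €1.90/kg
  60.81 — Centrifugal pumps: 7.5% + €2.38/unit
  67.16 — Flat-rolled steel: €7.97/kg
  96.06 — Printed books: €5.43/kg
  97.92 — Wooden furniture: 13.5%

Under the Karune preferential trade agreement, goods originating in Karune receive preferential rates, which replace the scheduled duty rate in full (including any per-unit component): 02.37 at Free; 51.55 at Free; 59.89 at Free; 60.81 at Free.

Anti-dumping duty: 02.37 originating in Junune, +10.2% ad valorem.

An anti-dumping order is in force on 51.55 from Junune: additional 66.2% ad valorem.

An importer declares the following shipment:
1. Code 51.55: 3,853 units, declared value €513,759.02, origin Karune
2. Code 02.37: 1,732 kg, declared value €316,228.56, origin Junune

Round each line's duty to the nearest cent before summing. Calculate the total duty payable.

Line 1 (51.55, Karune, 3,853 units, €513,759.02):
Base rate for 51.55 is €4.35/unit.
Origin Karune qualifies under the Talistan–Karune agreement and 51.55 is covered: preferential rate Free applies instead.
The additional-duty order on 51.55 targets Junune, not Karune; it does not apply.
Duty = €513,759.02 × 0% = €0.00.
Line 2 (02.37, Junune, 1,732 kg, €316,228.56):
Base rate for 02.37 is €7.85/kg.
02.37 has an FTA preferential rate, but origin Junune is not Karune; base rate stands.
Additional duty on 02.37 from Junune: +10.2% ad valorem. Applied ad valorem rate = 10.2%.
Duty = €316,228.56 × 10.2% + 1,732 × €7.85 = €45,851.51.
Total = €0.00 + €45,851.51 = €45,851.51.

€45,851.51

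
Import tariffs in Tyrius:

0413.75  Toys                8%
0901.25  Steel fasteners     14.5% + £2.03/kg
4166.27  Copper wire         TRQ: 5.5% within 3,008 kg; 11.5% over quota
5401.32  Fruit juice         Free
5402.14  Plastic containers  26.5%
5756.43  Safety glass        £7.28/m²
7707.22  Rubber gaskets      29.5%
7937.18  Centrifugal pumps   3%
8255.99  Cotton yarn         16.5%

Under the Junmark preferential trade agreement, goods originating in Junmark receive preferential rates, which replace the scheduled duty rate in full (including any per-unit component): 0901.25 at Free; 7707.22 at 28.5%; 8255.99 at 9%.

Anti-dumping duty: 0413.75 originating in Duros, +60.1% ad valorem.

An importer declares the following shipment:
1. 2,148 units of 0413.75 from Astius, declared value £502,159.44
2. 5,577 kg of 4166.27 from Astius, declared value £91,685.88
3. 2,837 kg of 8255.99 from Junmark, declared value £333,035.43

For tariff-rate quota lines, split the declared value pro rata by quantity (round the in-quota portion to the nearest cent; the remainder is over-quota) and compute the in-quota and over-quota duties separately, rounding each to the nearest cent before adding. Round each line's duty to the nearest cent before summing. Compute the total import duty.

£77,722.73

Line 1 (0413.75, Astius, 2,148 units, £502,159.44):
Base rate for 0413.75 is 8%.
The additional-duty order on 0413.75 targets Duros, not Astius; it does not apply.
Duty = £502,159.44 × 8% = £40,172.76.
Line 2 (4166.27, Astius, 5,577 kg, £91,685.88):
Code 4166.27 is under a tariff-rate quota (threshold 3,008 kg). In-quota: 3,008 kg at 5.5%; over-quota: 2,569 kg at 11.5%.
Pro-rata value split: in-quota = £91,685.88 × 3,008/5,577 = £49,451.52; over-quota = £91,685.88 − £49,451.52 = £42,234.36.
In-quota duty = £49,451.52 × 5.5% = £2,719.83. Over-quota duty = £42,234.36 × 11.5% = £4,856.95.
Line duty = £2,719.83 + £4,856.95 = £7,576.78.
Line 3 (8255.99, Junmark, 2,837 kg, £333,035.43):
Base rate for 8255.99 is 16.5%.
Origin Junmark qualifies under the Tyrius–Junmark agreement and 8255.99 is covered: preferential rate 9% applies instead.
Duty = £333,035.43 × 9% = £29,973.19.
Total = £40,172.76 + £7,576.78 + £29,973.19 = £77,722.73.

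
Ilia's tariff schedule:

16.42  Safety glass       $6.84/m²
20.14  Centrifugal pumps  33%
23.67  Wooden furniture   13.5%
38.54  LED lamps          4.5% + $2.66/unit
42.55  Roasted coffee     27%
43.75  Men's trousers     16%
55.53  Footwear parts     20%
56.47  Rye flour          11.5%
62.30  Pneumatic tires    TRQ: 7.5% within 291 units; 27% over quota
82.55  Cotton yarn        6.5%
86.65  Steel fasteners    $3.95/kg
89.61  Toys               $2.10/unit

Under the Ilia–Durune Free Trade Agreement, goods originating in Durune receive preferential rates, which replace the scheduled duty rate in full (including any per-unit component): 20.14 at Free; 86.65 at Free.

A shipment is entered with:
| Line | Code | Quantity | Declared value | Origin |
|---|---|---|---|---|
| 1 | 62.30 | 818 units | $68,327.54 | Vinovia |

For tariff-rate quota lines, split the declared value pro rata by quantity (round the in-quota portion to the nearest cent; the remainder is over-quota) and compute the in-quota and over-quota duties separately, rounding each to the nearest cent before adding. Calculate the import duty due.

Line 1 (62.30, Vinovia, 818 units, $68,327.54):
Code 62.30 is under a tariff-rate quota (threshold 291 units). In-quota: 291 units at 7.5%; over-quota: 527 units at 27%.
Pro-rata value split: in-quota = $68,327.54 × 291/818 = $24,307.23; over-quota = $68,327.54 − $24,307.23 = $44,020.31.
In-quota duty = $24,307.23 × 7.5% = $1,823.04. Over-quota duty = $44,020.31 × 27% = $11,885.48.
Line duty = $1,823.04 + $11,885.48 = $13,708.52.

$13,708.52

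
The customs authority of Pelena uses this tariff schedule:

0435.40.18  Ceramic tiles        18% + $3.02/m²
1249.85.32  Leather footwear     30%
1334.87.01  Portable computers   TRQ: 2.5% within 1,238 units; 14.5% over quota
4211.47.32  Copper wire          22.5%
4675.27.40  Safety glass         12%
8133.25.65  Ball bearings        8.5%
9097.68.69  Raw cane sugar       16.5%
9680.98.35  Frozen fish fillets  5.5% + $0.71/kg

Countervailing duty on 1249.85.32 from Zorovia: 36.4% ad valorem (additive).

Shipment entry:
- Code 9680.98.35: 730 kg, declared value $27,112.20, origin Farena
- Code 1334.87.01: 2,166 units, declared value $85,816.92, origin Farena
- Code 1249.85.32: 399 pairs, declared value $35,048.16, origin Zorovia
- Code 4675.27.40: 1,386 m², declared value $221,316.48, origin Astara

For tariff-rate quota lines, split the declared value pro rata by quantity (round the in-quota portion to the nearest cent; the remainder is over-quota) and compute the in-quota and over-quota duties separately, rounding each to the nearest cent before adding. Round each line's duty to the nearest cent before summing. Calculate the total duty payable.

$58,396.94

Line 1 (9680.98.35, Farena, 730 kg, $27,112.20):
Base rate for 9680.98.35 is 5.5% + $0.71/kg.
Duty = $27,112.20 × 5.5% + 730 × $0.71 = $2,009.47.
Line 2 (1334.87.01, Farena, 2,166 units, $85,816.92):
Code 1334.87.01 is under a tariff-rate quota (threshold 1,238 units). In-quota: 1,238 units at 2.5%; over-quota: 928 units at 14.5%.
Pro-rata value split: in-quota = $85,816.92 × 1,238/2,166 = $49,049.56; over-quota = $85,816.92 − $49,049.56 = $36,767.36.
In-quota duty = $49,049.56 × 2.5% = $1,226.24. Over-quota duty = $36,767.36 × 14.5% = $5,331.27.
Line duty = $1,226.24 + $5,331.27 = $6,557.51.
Line 3 (1249.85.32, Zorovia, 399 pairs, $35,048.16):
Base rate for 1249.85.32 is 30%.
Additional duty on 1249.85.32 from Zorovia: +36.4%. Applied ad valorem rate: 30% + 36.4% = 66.4%.
Duty = $35,048.16 × 66.4% = $23,271.98.
Line 4 (4675.27.40, Astara, 1,386 m², $221,316.48):
Base rate for 4675.27.40 is 12%.
Duty = $221,316.48 × 12% = $26,557.98.
Total = $2,009.47 + $6,557.51 + $23,271.98 + $26,557.98 = $58,396.94.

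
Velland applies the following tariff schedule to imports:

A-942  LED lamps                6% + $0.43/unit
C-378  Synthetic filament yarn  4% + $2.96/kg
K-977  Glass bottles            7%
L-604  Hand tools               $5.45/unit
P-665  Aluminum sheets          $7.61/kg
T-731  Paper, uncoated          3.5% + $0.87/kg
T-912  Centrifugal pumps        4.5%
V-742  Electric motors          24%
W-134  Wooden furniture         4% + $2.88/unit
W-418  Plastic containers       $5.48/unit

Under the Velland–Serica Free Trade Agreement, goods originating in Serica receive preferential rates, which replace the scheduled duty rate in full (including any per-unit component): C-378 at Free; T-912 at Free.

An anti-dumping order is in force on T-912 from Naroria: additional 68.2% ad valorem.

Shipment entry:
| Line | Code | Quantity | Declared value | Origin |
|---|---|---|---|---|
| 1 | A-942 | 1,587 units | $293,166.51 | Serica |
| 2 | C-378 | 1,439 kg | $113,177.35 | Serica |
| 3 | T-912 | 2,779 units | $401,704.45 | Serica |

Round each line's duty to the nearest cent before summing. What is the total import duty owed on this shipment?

Line 1 (A-942, Serica, 1,587 units, $293,166.51):
Base rate for A-942 is 6% + $0.43/unit.
Origin Serica is the FTA partner but A-942 is not on the preference list; base rate stands.
Duty = $293,166.51 × 6% + 1,587 × $0.43 = $18,272.40.
Line 2 (C-378, Serica, 1,439 kg, $113,177.35):
Base rate for C-378 is 4% + $2.96/kg.
Origin Serica qualifies under the Velland–Serica agreement and C-378 is covered: preferential rate Free applies instead.
Duty = $113,177.35 × 0% = $0.00.
Line 3 (T-912, Serica, 2,779 units, $401,704.45):
Base rate for T-912 is 4.5%.
Origin Serica qualifies under the Velland–Serica agreement and T-912 is covered: preferential rate Free applies instead.
The additional-duty order on T-912 targets Naroria, not Serica; it does not apply.
Duty = $401,704.45 × 0% = $0.00.
Total = $18,272.40 + $0.00 + $0.00 = $18,272.40.

$18,272.40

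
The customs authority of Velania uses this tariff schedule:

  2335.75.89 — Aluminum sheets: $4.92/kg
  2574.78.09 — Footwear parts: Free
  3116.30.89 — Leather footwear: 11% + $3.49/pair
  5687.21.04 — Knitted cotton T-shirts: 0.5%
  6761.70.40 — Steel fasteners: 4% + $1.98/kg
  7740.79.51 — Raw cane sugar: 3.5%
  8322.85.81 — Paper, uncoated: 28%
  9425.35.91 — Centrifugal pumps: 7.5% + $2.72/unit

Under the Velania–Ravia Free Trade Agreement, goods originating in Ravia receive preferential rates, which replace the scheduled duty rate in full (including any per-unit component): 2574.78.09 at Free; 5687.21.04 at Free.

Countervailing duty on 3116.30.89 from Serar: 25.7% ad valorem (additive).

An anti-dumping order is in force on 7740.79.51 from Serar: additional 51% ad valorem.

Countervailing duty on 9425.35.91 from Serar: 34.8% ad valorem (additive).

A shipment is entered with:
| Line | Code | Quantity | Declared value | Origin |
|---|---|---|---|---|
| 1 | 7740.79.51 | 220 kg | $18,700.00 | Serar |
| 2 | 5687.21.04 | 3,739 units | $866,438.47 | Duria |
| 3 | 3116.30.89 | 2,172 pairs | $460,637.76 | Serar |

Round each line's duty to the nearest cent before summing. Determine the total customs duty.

Line 1 (7740.79.51, Serar, 220 kg, $18,700.00):
Base rate for 7740.79.51 is 3.5%.
Additional duty on 7740.79.51 from Serar: +51%. Applied ad valorem rate: 3.5% + 51% = 54.5%.
Duty = $18,700.00 × 54.5% = $10,191.50.
Line 2 (5687.21.04, Duria, 3,739 units, $866,438.47):
Base rate for 5687.21.04 is 0.5%.
5687.21.04 has an FTA preferential rate, but origin Duria is not Ravia; base rate stands.
Duty = $866,438.47 × 0.5% = $4,332.19.
Line 3 (3116.30.89, Serar, 2,172 pairs, $460,637.76):
Base rate for 3116.30.89 is 11% + $3.49/pair.
Additional duty on 3116.30.89 from Serar: +25.7%. Applied ad valorem rate: 11% + 25.7% = 36.7%.
Duty = $460,637.76 × 36.7% + 2,172 × $3.49 = $176,634.34.
Total = $10,191.50 + $4,332.19 + $176,634.34 = $191,158.03.

$191,158.03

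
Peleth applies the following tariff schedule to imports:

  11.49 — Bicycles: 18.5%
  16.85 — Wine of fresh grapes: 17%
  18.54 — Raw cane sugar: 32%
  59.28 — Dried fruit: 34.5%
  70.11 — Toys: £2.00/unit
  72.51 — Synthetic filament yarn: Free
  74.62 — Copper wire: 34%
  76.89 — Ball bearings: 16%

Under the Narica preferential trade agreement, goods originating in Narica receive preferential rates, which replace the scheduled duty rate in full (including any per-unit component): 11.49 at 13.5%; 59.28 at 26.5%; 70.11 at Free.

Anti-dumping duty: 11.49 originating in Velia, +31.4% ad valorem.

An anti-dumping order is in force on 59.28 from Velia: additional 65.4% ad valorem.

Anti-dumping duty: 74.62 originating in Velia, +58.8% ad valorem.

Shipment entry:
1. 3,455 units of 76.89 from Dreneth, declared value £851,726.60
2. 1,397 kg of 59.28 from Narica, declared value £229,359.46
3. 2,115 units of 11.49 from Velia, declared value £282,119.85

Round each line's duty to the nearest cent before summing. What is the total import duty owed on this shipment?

Line 1 (76.89, Dreneth, 3,455 units, £851,726.60):
Base rate for 76.89 is 16%.
Duty = £851,726.60 × 16% = £136,276.26.
Line 2 (59.28, Narica, 1,397 kg, £229,359.46):
Base rate for 59.28 is 34.5%.
Origin Narica qualifies under the Peleth–Narica agreement and 59.28 is covered: preferential rate 26.5% applies instead.
The additional-duty order on 59.28 targets Velia, not Narica; it does not apply.
Duty = £229,359.46 × 26.5% = £60,780.26.
Line 3 (11.49, Velia, 2,115 units, £282,119.85):
Base rate for 11.49 is 18.5%.
11.49 has an FTA preferential rate, but origin Velia is not Narica; base rate stands.
Additional duty on 11.49 from Velia: +31.4%. Applied ad valorem rate: 18.5% + 31.4% = 49.9%.
Duty = £282,119.85 × 49.9% = £140,777.81.
Total = £136,276.26 + £60,780.26 + £140,777.81 = £337,834.33.

£337,834.33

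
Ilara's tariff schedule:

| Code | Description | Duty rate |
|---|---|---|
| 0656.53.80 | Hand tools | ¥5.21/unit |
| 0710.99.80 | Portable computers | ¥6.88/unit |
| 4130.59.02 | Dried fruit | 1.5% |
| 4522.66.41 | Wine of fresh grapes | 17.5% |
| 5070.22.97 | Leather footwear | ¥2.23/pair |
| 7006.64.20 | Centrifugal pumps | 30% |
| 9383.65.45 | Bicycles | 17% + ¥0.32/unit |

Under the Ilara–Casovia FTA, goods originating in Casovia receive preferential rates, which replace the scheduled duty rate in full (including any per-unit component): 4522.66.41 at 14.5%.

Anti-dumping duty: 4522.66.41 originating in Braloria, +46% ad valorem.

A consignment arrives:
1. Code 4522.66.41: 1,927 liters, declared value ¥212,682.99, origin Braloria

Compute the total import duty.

Line 1 (4522.66.41, Braloria, 1,927 liters, ¥212,682.99):
Base rate for 4522.66.41 is 17.5%.
4522.66.41 has an FTA preferential rate, but origin Braloria is not Casovia; base rate stands.
Additional duty on 4522.66.41 from Braloria: +46%. Applied ad valorem rate: 17.5% + 46% = 63.5%.
Duty = ¥212,682.99 × 63.5% = ¥135,053.70.

¥135,053.70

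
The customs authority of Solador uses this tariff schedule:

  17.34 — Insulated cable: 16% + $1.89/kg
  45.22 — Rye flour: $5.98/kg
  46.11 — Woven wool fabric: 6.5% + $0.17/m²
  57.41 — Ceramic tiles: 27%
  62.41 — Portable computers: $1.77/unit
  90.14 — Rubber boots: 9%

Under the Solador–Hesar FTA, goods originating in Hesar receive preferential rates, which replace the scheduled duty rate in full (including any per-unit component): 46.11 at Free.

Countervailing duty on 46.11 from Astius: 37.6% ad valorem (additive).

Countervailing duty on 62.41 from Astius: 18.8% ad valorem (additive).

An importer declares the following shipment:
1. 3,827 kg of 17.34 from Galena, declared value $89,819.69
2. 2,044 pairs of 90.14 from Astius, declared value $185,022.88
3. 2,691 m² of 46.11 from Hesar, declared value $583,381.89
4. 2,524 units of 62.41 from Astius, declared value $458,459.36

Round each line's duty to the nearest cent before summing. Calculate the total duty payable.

$128,914.08

Line 1 (17.34, Galena, 3,827 kg, $89,819.69):
Base rate for 17.34 is 16% + $1.89/kg.
Duty = $89,819.69 × 16% + 3,827 × $1.89 = $21,604.18.
Line 2 (90.14, Astius, 2,044 pairs, $185,022.88):
Base rate for 90.14 is 9%.
Duty = $185,022.88 × 9% = $16,652.06.
Line 3 (46.11, Hesar, 2,691 m², $583,381.89):
Base rate for 46.11 is 6.5% + $0.17/m².
Origin Hesar qualifies under the Solador–Hesar agreement and 46.11 is covered: preferential rate Free applies instead.
The additional-duty order on 46.11 targets Astius, not Hesar; it does not apply.
Duty = $583,381.89 × 0% = $0.00.
Line 4 (62.41, Astius, 2,524 units, $458,459.36):
Base rate for 62.41 is $1.77/unit.
Additional duty on 62.41 from Astius: +18.8% ad valorem. Applied ad valorem rate = 18.8%.
Duty = $458,459.36 × 18.8% + 2,524 × $1.77 = $90,657.84.
Total = $21,604.18 + $16,652.06 + $0.00 + $90,657.84 = $128,914.08.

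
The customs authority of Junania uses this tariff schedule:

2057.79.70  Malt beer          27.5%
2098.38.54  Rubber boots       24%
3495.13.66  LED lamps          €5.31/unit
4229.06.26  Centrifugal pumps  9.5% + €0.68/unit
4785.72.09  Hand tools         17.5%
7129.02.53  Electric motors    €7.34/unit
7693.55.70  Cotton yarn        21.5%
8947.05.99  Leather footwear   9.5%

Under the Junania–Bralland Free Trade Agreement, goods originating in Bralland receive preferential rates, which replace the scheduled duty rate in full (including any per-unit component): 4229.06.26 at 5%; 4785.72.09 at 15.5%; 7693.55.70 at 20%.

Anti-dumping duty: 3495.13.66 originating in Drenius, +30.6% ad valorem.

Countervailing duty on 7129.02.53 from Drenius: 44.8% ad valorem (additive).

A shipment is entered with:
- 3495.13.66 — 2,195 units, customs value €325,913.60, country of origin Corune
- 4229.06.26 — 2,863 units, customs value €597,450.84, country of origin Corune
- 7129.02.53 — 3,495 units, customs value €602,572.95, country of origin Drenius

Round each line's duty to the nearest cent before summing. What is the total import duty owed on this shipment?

Line 1 (3495.13.66, Corune, 2,195 units, €325,913.60):
Base rate for 3495.13.66 is €5.31/unit.
The additional-duty order on 3495.13.66 targets Drenius, not Corune; it does not apply.
Duty = 2,195 × €5.31 = €11,655.45.
Line 2 (4229.06.26, Corune, 2,863 units, €597,450.84):
Base rate for 4229.06.26 is 9.5% + €0.68/unit.
4229.06.26 has an FTA preferential rate, but origin Corune is not Bralland; base rate stands.
Duty = €597,450.84 × 9.5% + 2,863 × €0.68 = €58,704.67.
Line 3 (7129.02.53, Drenius, 3,495 units, €602,572.95):
Base rate for 7129.02.53 is €7.34/unit.
Additional duty on 7129.02.53 from Drenius: +44.8% ad valorem. Applied ad valorem rate = 44.8%.
Duty = €602,572.95 × 44.8% + 3,495 × €7.34 = €295,605.98.
Total = €11,655.45 + €58,704.67 + €295,605.98 = €365,966.10.

€365,966.10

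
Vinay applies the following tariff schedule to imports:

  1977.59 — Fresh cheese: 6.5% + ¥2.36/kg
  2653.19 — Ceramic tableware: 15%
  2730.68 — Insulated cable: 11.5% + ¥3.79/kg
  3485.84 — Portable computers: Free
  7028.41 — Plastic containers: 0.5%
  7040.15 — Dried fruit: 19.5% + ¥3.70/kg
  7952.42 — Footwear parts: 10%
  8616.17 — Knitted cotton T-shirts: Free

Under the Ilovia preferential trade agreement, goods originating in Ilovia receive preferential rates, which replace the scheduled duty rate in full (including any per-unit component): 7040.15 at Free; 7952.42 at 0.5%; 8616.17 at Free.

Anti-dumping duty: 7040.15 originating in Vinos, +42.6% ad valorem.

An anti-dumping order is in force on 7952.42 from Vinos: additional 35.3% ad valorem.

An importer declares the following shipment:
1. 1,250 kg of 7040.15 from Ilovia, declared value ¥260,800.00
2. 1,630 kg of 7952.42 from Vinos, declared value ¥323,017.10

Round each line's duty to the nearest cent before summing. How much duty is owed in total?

Line 1 (7040.15, Ilovia, 1,250 kg, ¥260,800.00):
Base rate for 7040.15 is 19.5% + ¥3.70/kg.
Origin Ilovia qualifies under the Vinay–Ilovia agreement and 7040.15 is covered: preferential rate Free applies instead.
The additional-duty order on 7040.15 targets Vinos, not Ilovia; it does not apply.
Duty = ¥260,800.00 × 0% = ¥0.00.
Line 2 (7952.42, Vinos, 1,630 kg, ¥323,017.10):
Base rate for 7952.42 is 10%.
7952.42 has an FTA preferential rate, but origin Vinos is not Ilovia; base rate stands.
Additional duty on 7952.42 from Vinos: +35.3%. Applied ad valorem rate: 10% + 35.3% = 45.3%.
Duty = ¥323,017.10 × 45.3% = ¥146,326.75.
Total = ¥0.00 + ¥146,326.75 = ¥146,326.75.

¥146,326.75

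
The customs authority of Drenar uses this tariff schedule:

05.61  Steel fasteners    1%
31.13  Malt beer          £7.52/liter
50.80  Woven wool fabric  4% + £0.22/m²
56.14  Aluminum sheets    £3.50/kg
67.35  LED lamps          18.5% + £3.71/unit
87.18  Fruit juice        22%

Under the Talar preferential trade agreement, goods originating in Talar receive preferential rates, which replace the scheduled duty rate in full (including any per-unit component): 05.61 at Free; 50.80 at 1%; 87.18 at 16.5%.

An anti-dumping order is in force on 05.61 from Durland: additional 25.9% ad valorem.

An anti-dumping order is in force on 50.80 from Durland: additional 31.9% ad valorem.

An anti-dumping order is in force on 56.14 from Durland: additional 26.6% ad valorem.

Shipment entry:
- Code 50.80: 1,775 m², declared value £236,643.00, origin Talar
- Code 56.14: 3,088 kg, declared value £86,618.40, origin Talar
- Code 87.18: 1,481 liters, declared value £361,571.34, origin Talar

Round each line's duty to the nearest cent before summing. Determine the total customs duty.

£72,833.70

Line 1 (50.80, Talar, 1,775 m², £236,643.00):
Base rate for 50.80 is 4% + £0.22/m².
Origin Talar qualifies under the Drenar–Talar agreement and 50.80 is covered: preferential rate 1% applies instead.
The additional-duty order on 50.80 targets Durland, not Talar; it does not apply.
Duty = £236,643.00 × 1% = £2,366.43.
Line 2 (56.14, Talar, 3,088 kg, £86,618.40):
Base rate for 56.14 is £3.50/kg.
Origin Talar is the FTA partner but 56.14 is not on the preference list; base rate stands.
The additional-duty order on 56.14 targets Durland, not Talar; it does not apply.
Duty = 3,088 × £3.50 = £10,808.00.
Line 3 (87.18, Talar, 1,481 liters, £361,571.34):
Base rate for 87.18 is 22%.
Origin Talar qualifies under the Drenar–Talar agreement and 87.18 is covered: preferential rate 16.5% applies instead.
Duty = £361,571.34 × 16.5% = £59,659.27.
Total = £2,366.43 + £10,808.00 + £59,659.27 = £72,833.70.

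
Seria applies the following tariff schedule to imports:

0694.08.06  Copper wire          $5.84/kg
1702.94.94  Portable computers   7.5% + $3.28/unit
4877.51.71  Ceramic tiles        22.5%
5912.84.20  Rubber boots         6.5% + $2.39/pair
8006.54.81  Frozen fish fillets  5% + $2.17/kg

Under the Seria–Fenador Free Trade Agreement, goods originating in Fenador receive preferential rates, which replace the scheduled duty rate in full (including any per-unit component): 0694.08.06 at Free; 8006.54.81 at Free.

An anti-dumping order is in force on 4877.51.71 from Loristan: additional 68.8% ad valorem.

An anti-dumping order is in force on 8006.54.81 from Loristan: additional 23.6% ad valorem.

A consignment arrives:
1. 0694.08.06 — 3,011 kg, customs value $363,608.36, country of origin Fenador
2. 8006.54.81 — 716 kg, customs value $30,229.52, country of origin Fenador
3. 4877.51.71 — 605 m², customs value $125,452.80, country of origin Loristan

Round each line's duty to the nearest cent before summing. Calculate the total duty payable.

$114,538.41

Line 1 (0694.08.06, Fenador, 3,011 kg, $363,608.36):
Base rate for 0694.08.06 is $5.84/kg.
Origin Fenador qualifies under the Seria–Fenador agreement and 0694.08.06 is covered: preferential rate Free applies instead.
Duty = $363,608.36 × 0% = $0.00.
Line 2 (8006.54.81, Fenador, 716 kg, $30,229.52):
Base rate for 8006.54.81 is 5% + $2.17/kg.
Origin Fenador qualifies under the Seria–Fenador agreement and 8006.54.81 is covered: preferential rate Free applies instead.
The additional-duty order on 8006.54.81 targets Loristan, not Fenador; it does not apply.
Duty = $30,229.52 × 0% = $0.00.
Line 3 (4877.51.71, Loristan, 605 m², $125,452.80):
Base rate for 4877.51.71 is 22.5%.
Additional duty on 4877.51.71 from Loristan: +68.8%. Applied ad valorem rate: 22.5% + 68.8% = 91.3%.
Duty = $125,452.80 × 91.3% = $114,538.41.
Total = $0.00 + $0.00 + $114,538.41 = $114,538.41.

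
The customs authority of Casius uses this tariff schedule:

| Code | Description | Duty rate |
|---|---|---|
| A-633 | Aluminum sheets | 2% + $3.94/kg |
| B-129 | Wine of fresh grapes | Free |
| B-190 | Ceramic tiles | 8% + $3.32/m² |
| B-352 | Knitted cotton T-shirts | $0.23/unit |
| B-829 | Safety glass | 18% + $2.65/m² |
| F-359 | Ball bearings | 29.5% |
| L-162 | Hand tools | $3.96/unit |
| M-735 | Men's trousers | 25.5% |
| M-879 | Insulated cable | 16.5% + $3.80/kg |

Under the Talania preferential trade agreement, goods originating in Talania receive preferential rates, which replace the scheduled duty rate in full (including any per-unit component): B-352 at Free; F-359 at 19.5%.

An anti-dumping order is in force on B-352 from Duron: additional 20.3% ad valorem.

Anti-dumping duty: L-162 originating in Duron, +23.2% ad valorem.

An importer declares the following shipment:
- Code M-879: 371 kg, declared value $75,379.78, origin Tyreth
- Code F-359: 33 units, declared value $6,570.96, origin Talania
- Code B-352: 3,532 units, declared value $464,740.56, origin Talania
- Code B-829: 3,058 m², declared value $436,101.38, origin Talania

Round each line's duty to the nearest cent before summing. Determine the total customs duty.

$101,730.75

Line 1 (M-879, Tyreth, 371 kg, $75,379.78):
Base rate for M-879 is 16.5% + $3.80/kg.
Duty = $75,379.78 × 16.5% + 371 × $3.80 = $13,847.46.
Line 2 (F-359, Talania, 33 units, $6,570.96):
Base rate for F-359 is 29.5%.
Origin Talania qualifies under the Casius–Talania agreement and F-359 is covered: preferential rate 19.5% applies instead.
Duty = $6,570.96 × 19.5% = $1,281.34.
Line 3 (B-352, Talania, 3,532 units, $464,740.56):
Base rate for B-352 is $0.23/unit.
Origin Talania qualifies under the Casius–Talania agreement and B-352 is covered: preferential rate Free applies instead.
The additional-duty order on B-352 targets Duron, not Talania; it does not apply.
Duty = $464,740.56 × 0% = $0.00.
Line 4 (B-829, Talania, 3,058 m², $436,101.38):
Base rate for B-829 is 18% + $2.65/m².
Origin Talania is the FTA partner but B-829 is not on the preference list; base rate stands.
Duty = $436,101.38 × 18% + 3,058 × $2.65 = $86,601.95.
Total = $13,847.46 + $1,281.34 + $0.00 + $86,601.95 = $101,730.75.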